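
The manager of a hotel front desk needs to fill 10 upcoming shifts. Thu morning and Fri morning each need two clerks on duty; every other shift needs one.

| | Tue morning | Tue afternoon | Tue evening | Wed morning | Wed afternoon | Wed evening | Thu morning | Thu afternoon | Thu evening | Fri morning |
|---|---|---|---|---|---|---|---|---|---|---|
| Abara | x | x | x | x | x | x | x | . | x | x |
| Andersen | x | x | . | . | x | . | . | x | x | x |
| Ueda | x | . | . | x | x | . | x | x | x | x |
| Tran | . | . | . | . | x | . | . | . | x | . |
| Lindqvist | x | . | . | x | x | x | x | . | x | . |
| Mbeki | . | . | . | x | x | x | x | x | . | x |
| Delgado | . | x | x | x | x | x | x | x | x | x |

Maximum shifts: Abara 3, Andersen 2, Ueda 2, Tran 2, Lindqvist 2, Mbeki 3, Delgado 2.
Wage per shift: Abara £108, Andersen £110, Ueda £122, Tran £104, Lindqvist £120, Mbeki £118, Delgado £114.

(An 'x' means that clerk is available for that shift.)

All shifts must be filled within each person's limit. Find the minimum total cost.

Picking the cheapest available clerk for each shift independently would cost £1298, but that ignores the shift limits.
An optimal schedule: Tue morning→Abara, Tue afternoon→Abara, Tue evening→Abara, Wed morning→Mbeki, Wed afternoon→Tran, Wed evening→Delgado, Thu morning→Delgado+Mbeki, Thu afternoon→Andersen, Thu evening→Tran, Fri morning→Andersen+Mbeki.
Total: 108 + 108 + 108 + 118 + 104 + 114 + 114 + 118 + 110 + 104 + 110 + 118 = £1334.

£1334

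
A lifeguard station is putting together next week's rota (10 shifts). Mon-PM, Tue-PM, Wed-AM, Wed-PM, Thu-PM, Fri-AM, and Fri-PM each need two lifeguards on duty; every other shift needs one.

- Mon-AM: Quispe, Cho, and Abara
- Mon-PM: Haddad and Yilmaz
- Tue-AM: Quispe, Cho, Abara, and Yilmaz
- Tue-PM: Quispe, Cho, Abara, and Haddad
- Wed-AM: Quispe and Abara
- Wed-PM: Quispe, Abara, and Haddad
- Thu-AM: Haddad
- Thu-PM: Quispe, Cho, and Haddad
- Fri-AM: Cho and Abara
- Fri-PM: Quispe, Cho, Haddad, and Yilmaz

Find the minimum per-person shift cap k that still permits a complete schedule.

With 5 lifeguards and 17 worker-slots to fill, someone must work at least ⌈17/5⌉ = 4 shifts, so k ≥ 4.
k = 4 works: Mon-AM→Quispe, Mon-PM→Haddad+Yilmaz, Tue-AM→Cho, Tue-PM→Cho+Abara, Wed-AM→Quispe+Abara, Wed-PM→Quispe+Abara, Thu-AM→Haddad, Thu-PM→Quispe+Cho, Fri-AM→Cho+Abara, Fri-PM→Haddad+Yilmaz.
Loads: Quispe 4, Cho 4, Abara 4, Haddad 3, Yilmaz 2 — all ≤ 4.

4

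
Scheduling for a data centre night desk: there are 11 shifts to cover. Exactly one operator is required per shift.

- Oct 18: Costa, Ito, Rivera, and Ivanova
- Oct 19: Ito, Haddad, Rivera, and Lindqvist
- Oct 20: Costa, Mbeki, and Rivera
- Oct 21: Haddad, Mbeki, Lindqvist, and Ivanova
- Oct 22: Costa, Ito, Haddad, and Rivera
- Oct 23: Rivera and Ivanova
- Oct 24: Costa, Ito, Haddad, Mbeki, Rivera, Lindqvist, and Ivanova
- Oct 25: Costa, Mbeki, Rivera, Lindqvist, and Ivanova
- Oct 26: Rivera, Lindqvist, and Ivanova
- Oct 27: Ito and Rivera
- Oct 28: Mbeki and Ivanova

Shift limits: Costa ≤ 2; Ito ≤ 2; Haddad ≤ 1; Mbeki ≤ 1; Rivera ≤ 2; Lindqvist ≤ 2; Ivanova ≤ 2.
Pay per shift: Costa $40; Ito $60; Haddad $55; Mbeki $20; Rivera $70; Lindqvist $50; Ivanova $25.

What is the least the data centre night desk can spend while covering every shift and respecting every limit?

Picking the cheapest available operator for each shift independently would cost $325, but that ignores the shift limits.
An optimal schedule: Oct 18→Costa, Oct 19→Lindqvist, Oct 20→Costa, Oct 21→Lindqvist, Oct 22→Haddad, Oct 23→Ivanova, Oct 24→Ito, Oct 25→Rivera, Oct 26→Ivanova, Oct 27→Ito, Oct 28→Mbeki.
Total: 40 + 50 + 40 + 50 + 55 + 25 + 60 + 70 + 25 + 60 + 20 = $495.

$495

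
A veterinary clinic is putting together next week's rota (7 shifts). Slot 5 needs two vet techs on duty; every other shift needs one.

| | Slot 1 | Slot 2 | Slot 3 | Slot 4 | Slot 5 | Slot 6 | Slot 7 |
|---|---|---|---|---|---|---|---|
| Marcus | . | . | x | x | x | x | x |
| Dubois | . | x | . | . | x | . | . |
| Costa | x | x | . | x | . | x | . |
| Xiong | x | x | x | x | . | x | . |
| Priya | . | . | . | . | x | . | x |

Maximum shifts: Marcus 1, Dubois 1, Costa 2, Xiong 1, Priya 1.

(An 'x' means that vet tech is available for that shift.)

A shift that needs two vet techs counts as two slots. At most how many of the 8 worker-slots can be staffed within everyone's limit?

Total capacity across all vet techs is 1+1+2+1+1 = 6, and 8 slots are needed, so at most 6 can be filled.
An assignment achieving 6: Slot 1→Costa, Slot 2→Dubois, Slot 3→Marcus, Slot 4→Costa, Slot 6→Xiong, Slot 7→Priya.
Loads: Marcus 1/1, Dubois 1/1, Costa 2/2, Xiong 1/1, Priya 1/1.

6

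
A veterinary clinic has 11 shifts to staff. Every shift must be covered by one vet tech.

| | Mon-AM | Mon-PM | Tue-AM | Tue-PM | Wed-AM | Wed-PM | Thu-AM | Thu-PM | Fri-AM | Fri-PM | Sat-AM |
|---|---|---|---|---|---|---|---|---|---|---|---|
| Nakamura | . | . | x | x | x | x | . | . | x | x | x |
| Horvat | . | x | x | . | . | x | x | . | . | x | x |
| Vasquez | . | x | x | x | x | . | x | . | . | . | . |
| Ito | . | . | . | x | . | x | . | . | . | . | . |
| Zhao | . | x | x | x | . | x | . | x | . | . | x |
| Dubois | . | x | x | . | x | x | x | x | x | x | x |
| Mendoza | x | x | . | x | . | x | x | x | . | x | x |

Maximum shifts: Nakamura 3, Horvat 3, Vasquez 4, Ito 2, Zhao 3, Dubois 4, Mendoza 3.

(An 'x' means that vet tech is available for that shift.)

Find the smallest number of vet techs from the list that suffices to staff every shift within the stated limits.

11 slots to fill and no one can take more than 4, so at least ⌈11/4⌉ = 3 vet techs are needed.
Vasquez, Dubois, and Mendoza alone can cover everything: Mon-AM→Mendoza, Mon-PM→Vasquez, Tue-AM→Vasquez, Tue-PM→Vasquez, Wed-AM→Vasquez, Wed-PM→Dubois, Thu-AM→Mendoza, Thu-PM→Dubois, Fri-AM→Dubois, Fri-PM→Dubois, Sat-AM→Mendoza.

3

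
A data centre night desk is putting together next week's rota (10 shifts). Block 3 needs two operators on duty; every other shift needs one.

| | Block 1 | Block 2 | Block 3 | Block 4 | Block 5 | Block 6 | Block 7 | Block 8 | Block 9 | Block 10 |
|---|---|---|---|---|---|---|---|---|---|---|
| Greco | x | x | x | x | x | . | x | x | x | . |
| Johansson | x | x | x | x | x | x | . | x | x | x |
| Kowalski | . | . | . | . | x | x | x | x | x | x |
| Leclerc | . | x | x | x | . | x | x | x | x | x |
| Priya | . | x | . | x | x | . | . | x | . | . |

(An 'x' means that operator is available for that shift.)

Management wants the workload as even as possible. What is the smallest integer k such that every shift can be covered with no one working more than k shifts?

With 5 operators and 11 worker-slots to fill, someone must work at least ⌈11/5⌉ = 3 shifts, so k ≥ 3.
k = 3 works: Block 1→Greco, Block 2→Leclerc, Block 3→Greco+Johansson, Block 4→Leclerc, Block 5→Kowalski, Block 6→Johansson, Block 7→Greco, Block 8→Kowalski, Block 9→Kowalski, Block 10→Johansson.
Loads: Greco 3, Johansson 3, Kowalski 3, Leclerc 2, Priya 0 — all ≤ 3.

3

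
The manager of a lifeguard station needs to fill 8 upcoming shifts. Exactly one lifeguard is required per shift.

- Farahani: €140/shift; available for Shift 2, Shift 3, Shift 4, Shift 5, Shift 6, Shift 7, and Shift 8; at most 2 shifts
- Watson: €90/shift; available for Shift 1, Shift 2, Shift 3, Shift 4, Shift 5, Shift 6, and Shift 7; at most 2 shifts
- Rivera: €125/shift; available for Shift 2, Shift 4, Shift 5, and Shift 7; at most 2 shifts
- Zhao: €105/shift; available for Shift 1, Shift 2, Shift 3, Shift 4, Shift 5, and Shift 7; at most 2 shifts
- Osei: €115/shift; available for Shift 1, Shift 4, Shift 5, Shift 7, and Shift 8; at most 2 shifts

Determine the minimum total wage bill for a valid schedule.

€870

Picking the cheapest available lifeguard for each shift independently would cost €745, but that ignores the shift limits.
An optimal schedule: Shift 1→Watson, Shift 2→Zhao, Shift 3→Zhao, Shift 4→Osei, Shift 5→Rivera, Shift 6→Watson, Shift 7→Rivera, Shift 8→Osei.
Total: 90 + 105 + 105 + 115 + 125 + 90 + 125 + 115 = €870.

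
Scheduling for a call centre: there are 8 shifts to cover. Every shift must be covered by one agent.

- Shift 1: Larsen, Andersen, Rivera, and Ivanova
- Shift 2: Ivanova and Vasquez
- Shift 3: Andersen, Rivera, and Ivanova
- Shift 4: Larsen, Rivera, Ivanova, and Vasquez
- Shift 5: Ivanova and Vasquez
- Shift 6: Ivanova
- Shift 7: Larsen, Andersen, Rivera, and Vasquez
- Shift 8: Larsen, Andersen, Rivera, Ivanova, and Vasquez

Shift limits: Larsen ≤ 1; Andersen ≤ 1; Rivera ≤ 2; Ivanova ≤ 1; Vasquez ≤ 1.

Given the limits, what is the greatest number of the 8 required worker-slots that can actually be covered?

Total capacity across all agents is 1+1+2+1+1 = 6, and 8 slots are needed, so at most 6 can be filled.
An assignment achieving 6: Shift 1→Larsen, Shift 2→Vasquez, Shift 3→Andersen, Shift 4→Rivera, Shift 6→Ivanova, Shift 7→Rivera.
Loads: Larsen 1/1, Andersen 1/1, Rivera 2/2, Ivanova 1/1, Vasquez 1/1.

6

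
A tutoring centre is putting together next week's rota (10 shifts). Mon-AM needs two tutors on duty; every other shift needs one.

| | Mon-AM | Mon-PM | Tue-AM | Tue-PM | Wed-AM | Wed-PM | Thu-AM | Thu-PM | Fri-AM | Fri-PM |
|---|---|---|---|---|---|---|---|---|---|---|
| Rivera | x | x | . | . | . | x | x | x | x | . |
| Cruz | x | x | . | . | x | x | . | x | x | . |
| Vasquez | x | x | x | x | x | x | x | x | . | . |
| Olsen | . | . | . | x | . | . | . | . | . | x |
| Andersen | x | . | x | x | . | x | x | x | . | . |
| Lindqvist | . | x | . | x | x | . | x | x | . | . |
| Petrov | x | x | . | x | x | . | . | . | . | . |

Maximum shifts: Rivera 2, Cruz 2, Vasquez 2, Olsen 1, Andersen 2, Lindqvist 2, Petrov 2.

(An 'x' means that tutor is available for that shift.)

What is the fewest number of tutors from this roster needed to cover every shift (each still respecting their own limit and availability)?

6

11 slots to fill and no one can take more than 2, so at least ⌈11/2⌉ = 6 tutors are needed.
Rivera, Cruz, Vasquez, Olsen, Andersen, and Lindqvist alone can cover everything: Mon-AM→Cruz+Andersen, Mon-PM→Rivera, Tue-AM→Vasquez, Tue-PM→Vasquez, Wed-AM→Cruz, Wed-PM→Andersen, Thu-AM→Lindqvist, Thu-PM→Lindqvist, Fri-AM→Rivera, Fri-PM→Olsen.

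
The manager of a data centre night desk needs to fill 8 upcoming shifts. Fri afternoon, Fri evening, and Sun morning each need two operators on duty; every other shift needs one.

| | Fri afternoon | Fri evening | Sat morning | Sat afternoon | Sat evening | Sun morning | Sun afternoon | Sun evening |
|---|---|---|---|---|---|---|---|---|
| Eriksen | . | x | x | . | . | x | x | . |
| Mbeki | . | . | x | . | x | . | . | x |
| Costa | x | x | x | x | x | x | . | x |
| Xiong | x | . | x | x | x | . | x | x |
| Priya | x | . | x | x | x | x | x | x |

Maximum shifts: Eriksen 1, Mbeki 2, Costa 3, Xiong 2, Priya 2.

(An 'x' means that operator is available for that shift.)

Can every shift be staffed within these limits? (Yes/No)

Total capacity is 1+2+3+2+2 = 10 but 11 worker-slots are needed — infeasible.

No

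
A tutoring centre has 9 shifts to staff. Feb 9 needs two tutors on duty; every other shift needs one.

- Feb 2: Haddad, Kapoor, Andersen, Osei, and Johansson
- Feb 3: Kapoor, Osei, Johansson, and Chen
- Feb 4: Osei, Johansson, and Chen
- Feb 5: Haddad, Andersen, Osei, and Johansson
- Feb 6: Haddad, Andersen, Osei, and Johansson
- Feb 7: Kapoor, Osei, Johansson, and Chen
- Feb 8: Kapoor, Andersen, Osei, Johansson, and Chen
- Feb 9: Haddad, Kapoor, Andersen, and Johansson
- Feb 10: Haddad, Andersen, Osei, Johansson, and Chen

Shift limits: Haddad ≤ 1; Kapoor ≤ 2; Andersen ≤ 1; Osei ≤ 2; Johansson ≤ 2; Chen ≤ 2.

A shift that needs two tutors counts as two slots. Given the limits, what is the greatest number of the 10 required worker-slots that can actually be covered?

Total capacity across all tutors is 1+2+1+2+2+2 = 10, and 10 slots are needed, so at most 10 can be filled.
An assignment achieving 10: Feb 2→Johansson, Feb 3→Kapoor, Feb 4→Osei, Feb 5→Haddad, Feb 6→Andersen, Feb 7→Osei, Feb 8→Chen, Feb 9→Kapoor+Johansson, Feb 10→Chen.
Loads: Haddad 1/1, Kapoor 2/2, Andersen 1/1, Osei 2/2, Johansson 2/2, Chen 2/2.

10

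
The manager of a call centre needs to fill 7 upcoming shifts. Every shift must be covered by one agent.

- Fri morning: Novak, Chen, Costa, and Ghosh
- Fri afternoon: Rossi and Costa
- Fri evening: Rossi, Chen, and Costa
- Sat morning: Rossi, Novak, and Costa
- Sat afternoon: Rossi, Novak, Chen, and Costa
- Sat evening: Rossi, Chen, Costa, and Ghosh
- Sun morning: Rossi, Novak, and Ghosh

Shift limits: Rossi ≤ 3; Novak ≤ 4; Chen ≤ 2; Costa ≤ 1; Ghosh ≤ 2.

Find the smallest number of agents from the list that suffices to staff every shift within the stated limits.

7 slots to fill and no one can take more than 4, so at least ⌈7/4⌉ = 2 agents are needed.
Rossi and Novak alone can cover everything: Fri morning→Novak, Fri afternoon→Rossi, Fri evening→Rossi, Sat morning→Novak, Sat afternoon→Novak, Sat evening→Rossi, Sun morning→Novak.

2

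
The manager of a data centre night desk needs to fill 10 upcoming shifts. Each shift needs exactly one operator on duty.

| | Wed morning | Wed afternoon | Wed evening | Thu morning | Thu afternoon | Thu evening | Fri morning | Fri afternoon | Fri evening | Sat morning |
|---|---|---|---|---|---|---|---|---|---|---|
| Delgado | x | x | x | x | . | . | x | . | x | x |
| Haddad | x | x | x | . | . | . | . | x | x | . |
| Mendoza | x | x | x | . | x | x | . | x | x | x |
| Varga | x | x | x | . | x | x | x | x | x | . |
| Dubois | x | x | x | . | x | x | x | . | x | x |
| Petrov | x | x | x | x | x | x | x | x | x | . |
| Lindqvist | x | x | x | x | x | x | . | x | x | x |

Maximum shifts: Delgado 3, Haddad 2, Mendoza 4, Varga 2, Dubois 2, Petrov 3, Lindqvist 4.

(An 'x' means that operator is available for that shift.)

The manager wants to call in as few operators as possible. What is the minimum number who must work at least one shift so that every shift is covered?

3

10 slots to fill and no one can take more than 4, so at least ⌈10/4⌉ = 3 operators are needed.
Delgado, Mendoza, and Petrov alone can cover everything: Wed morning→Mendoza, Wed afternoon→Petrov, Wed evening→Petrov, Thu morning→Delgado, Thu afternoon→Mendoza, Thu evening→Mendoza, Fri morning→Delgado, Fri afternoon→Mendoza, Fri evening→Petrov, Sat morning→Delgado.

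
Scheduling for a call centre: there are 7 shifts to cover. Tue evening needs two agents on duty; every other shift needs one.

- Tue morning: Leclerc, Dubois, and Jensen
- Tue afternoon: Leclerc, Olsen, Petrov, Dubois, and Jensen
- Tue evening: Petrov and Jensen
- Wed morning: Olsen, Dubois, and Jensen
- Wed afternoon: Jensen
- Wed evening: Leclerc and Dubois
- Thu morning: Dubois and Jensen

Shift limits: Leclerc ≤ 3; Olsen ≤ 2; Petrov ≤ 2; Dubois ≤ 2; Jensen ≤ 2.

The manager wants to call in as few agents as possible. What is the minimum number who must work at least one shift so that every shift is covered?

4

8 slots to fill and no one can take more than 3, so at least ⌈8/3⌉ = 3 agents are needed.
Any 3 agents together have capacity at most 3+2+2 = 7 < 8 slots, so 3 can never suffice.
Leclerc, Petrov, Dubois, and Jensen alone can cover everything: Tue morning→Leclerc, Tue afternoon→Leclerc, Tue evening→Petrov+Jensen, Wed morning→Dubois, Wed afternoon→Jensen, Wed evening→Leclerc, Thu morning→Dubois.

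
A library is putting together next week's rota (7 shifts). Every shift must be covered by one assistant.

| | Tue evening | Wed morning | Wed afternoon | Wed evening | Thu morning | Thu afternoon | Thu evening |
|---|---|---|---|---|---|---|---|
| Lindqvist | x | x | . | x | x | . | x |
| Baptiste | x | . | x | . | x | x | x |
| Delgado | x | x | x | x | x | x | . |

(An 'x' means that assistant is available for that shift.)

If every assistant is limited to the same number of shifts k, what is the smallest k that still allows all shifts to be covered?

3

With 3 assistants and 7 worker-slots to fill, someone must work at least ⌈7/3⌉ = 3 shifts, so k ≥ 3.
k = 3 works: Tue evening→Baptiste, Wed morning→Lindqvist, Wed afternoon→Baptiste, Wed evening→Lindqvist, Thu morning→Delgado, Thu afternoon→Baptiste, Thu evening→Lindqvist.
Loads: Lindqvist 3, Baptiste 3, Delgado 1 — all ≤ 3.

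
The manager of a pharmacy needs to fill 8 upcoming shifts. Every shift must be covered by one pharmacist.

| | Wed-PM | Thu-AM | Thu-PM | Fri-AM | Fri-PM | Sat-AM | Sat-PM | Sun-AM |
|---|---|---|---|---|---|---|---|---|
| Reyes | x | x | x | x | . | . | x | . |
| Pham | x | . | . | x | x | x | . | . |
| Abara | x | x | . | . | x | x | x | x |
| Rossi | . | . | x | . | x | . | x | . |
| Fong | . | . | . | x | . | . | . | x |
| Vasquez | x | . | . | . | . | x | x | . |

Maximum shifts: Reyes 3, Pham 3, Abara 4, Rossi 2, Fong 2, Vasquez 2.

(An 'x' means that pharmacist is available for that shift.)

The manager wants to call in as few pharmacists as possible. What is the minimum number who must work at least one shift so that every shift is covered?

8 slots to fill and no one can take more than 4, so at least ⌈8/4⌉ = 2 pharmacists are needed.
Any 2 pharmacists together have capacity at most 4+3 = 7 < 8 slots, so 2 can never suffice.
Reyes, Pham, and Abara alone can cover everything: Wed-PM→Pham, Thu-AM→Reyes, Thu-PM→Reyes, Fri-AM→Reyes, Fri-PM→Pham, Sat-AM→Pham, Sat-PM→Abara, Sun-AM→Abara.

3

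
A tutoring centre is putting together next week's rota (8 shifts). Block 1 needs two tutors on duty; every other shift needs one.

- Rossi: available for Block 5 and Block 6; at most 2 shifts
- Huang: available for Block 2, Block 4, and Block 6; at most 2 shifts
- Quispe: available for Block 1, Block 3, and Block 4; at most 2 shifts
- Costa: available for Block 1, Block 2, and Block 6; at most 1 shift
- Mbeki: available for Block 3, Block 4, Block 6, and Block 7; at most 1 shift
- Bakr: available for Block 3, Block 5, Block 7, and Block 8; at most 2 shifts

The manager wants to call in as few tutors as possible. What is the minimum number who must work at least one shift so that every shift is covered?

9 slots to fill and no one can take more than 2, so at least ⌈9/2⌉ = 5 tutors are needed.
Rossi, Huang, Quispe, Costa, and Bakr alone can cover everything: Block 1→Quispe+Costa, Block 2→Huang, Block 3→Quispe, Block 4→Huang, Block 5→Rossi, Block 6→Rossi, Block 7→Bakr, Block 8→Bakr.

5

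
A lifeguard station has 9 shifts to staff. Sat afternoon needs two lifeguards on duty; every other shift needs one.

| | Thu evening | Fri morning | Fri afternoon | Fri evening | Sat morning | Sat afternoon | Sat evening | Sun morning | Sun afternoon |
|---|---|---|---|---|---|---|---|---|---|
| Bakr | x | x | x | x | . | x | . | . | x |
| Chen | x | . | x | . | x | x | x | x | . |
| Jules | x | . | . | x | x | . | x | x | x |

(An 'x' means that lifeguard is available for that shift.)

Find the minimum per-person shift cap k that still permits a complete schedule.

With 3 lifeguards and 10 worker-slots to fill, someone must work at least ⌈10/3⌉ = 4 shifts, so k ≥ 4.
k = 4 works: Thu evening→Jules, Fri morning→Bakr, Fri afternoon→Bakr, Fri evening→Bakr, Sat morning→Chen, Sat afternoon→Bakr+Chen, Sat evening→Chen, Sun morning→Chen, Sun afternoon→Jules.
Loads: Bakr 4, Chen 4, Jules 2 — all ≤ 4.

4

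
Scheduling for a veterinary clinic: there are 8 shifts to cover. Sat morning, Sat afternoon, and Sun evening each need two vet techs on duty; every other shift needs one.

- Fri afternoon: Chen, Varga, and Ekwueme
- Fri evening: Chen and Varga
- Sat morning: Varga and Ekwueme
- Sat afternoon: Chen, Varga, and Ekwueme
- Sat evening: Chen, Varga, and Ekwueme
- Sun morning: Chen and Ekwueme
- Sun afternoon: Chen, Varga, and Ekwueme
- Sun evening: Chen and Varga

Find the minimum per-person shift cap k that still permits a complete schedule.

With 3 vet techs and 11 worker-slots to fill, someone must work at least ⌈11/3⌉ = 4 shifts, so k ≥ 4.
k = 4 works: Fri afternoon→Chen, Fri evening→Chen, Sat morning→Varga+Ekwueme, Sat afternoon→Varga+Ekwueme, Sat evening→Varga, Sun morning→Chen, Sun afternoon→Ekwueme, Sun evening→Chen+Varga.
Loads: Chen 4, Varga 4, Ekwueme 3 — all ≤ 4.

4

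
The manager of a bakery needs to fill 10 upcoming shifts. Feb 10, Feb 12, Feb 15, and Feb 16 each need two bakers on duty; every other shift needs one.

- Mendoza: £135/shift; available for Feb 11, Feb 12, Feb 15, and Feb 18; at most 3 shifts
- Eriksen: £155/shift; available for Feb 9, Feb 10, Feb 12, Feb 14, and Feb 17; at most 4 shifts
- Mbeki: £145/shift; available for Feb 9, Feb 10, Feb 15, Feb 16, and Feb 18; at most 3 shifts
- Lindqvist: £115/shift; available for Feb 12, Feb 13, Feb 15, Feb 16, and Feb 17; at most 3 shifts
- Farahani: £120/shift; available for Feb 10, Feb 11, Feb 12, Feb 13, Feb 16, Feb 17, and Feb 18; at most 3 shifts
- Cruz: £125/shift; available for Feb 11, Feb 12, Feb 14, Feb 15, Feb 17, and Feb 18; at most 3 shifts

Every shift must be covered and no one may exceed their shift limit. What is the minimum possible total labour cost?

Picking the cheapest available baker for each shift independently would cost £1715, but that ignores the shift limits.
An optimal schedule: Feb 9→Mbeki, Feb 10→Farahani+Mbeki, Feb 11→Farahani, Feb 12→Cruz+Mendoza, Feb 13→Lindqvist, Feb 14→Cruz, Feb 15→Cruz+Mendoza, Feb 16→Lindqvist+Farahani, Feb 17→Lindqvist, Feb 18→Mendoza.
Total: 145 + 120 + 145 + 120 + 125 + 135 + 115 + 125 + 125 + 135 + 115 + 120 + 115 + 135 = £1775.

£1775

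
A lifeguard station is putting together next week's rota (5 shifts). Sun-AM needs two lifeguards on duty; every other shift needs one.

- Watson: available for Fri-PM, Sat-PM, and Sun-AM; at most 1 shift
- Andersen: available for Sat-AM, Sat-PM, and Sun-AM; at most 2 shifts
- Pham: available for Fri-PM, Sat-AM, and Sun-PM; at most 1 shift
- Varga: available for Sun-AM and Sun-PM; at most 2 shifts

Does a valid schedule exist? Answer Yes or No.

One valid schedule: Fri-PM→Watson, Sat-AM→Pham, Sat-PM→Andersen, Sun-AM→Andersen+Varga, Sun-PM→Varga.
Loads: Watson 1/1, Andersen 2/2, Pham 1/1, Varga 2/2 — all within limits.

Yes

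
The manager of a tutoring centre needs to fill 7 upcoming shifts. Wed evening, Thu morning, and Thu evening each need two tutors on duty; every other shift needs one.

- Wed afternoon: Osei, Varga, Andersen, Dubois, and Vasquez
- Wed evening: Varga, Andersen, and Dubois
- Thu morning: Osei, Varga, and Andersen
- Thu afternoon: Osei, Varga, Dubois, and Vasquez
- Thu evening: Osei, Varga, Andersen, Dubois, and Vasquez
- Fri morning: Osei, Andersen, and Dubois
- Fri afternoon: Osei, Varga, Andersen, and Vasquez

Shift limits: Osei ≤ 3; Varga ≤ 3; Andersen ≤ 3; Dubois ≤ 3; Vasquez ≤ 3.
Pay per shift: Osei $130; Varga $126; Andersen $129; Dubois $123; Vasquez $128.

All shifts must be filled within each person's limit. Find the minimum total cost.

$1260

Picking the cheapest available tutor for each shift independently would cost $1248, but that ignores the shift limits.
An optimal schedule: Wed afternoon→Vasquez, Wed evening→Dubois+Varga, Thu morning→Varga+Andersen, Thu afternoon→Dubois, Thu evening→Varga+Vasquez, Fri morning→Dubois, Fri afternoon→Vasquez.
Total: 128 + 123 + 126 + 126 + 129 + 123 + 126 + 128 + 123 + 128 = $1260.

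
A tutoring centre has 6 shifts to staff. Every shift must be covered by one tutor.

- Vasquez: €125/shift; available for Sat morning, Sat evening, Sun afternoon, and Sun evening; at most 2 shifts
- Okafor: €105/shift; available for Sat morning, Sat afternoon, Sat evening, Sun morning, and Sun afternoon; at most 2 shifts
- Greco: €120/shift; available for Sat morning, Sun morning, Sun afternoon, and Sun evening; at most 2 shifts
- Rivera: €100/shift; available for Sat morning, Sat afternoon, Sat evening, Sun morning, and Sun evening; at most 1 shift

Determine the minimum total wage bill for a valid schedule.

€675

Picking the cheapest available tutor for each shift independently would cost €605, but that ignores the shift limits.
An optimal schedule: Sat morning→Vasquez, Sat afternoon→Rivera, Sat evening→Okafor, Sun morning→Okafor, Sun afternoon→Greco, Sun evening→Greco.
Total: 125 + 100 + 105 + 105 + 120 + 120 = €675.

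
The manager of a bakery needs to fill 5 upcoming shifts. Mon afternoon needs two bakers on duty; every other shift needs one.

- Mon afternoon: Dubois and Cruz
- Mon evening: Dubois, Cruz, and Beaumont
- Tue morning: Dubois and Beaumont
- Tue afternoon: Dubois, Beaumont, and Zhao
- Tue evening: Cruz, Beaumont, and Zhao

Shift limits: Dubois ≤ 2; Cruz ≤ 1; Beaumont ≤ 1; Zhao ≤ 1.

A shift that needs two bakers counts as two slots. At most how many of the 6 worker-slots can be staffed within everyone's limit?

Total capacity across all bakers is 2+1+1+1 = 5, and 6 slots are needed, so at most 5 can be filled.
An assignment achieving 5: Mon afternoon→Dubois+Cruz, Mon evening→Beaumont, Tue morning→Dubois, Tue afternoon→Zhao.
Loads: Dubois 2/2, Cruz 1/1, Beaumont 1/1, Zhao 1/1.

5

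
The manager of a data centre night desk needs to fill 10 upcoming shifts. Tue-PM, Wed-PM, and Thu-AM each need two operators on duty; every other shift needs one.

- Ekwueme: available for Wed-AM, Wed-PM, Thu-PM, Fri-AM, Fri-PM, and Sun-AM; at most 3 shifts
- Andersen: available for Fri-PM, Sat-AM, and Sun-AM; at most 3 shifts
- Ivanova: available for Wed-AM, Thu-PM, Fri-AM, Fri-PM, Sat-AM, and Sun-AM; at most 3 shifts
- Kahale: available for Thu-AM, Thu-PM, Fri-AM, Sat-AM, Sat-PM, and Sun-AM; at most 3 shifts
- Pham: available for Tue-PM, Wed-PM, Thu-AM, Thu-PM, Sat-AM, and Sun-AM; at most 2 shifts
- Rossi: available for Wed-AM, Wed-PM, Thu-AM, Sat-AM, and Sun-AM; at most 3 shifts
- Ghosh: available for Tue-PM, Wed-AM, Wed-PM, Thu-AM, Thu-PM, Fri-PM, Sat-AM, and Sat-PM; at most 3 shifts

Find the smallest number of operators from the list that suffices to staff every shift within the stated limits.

13 slots to fill and no one can take more than 3, so at least ⌈13/3⌉ = 5 operators are needed.
Ekwueme, Andersen, Kahale, Pham, and Ghosh alone can cover everything: Tue-PM→Pham+Ghosh, Wed-AM→Ekwueme, Wed-PM→Ekwueme+Pham, Thu-AM→Kahale+Ghosh, Thu-PM→Kahale, Fri-AM→Ekwueme, Fri-PM→Andersen, Sat-AM→Andersen, Sat-PM→Kahale, Sun-AM→Andersen.

5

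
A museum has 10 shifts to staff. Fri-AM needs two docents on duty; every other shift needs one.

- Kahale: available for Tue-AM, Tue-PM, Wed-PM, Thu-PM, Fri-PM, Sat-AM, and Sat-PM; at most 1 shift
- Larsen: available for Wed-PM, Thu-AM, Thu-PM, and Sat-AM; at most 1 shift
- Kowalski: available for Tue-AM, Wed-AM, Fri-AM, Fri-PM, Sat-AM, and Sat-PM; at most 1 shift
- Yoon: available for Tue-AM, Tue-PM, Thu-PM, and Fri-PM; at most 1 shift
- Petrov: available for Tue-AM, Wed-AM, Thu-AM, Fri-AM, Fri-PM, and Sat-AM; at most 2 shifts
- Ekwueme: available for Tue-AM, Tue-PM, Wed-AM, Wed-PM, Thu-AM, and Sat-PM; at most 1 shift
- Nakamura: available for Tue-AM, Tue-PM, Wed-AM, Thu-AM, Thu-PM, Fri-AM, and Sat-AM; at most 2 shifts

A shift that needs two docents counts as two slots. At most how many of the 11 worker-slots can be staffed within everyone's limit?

Total capacity across all docents is 1+1+1+1+2+1+2 = 9, and 11 slots are needed, so at most 9 can be filled.
An assignment achieving 9: Tue-PM→Yoon, Wed-AM→Petrov, Wed-PM→Kahale, Thu-AM→Larsen, Thu-PM→Nakamura, Fri-AM→Kowalski+Petrov, Sat-AM→Nakamura, Sat-PM→Ekwueme.
Loads: Kahale 1/1, Larsen 1/1, Kowalski 1/1, Yoon 1/1, Petrov 2/2, Ekwueme 1/1, Nakamura 2/2.

9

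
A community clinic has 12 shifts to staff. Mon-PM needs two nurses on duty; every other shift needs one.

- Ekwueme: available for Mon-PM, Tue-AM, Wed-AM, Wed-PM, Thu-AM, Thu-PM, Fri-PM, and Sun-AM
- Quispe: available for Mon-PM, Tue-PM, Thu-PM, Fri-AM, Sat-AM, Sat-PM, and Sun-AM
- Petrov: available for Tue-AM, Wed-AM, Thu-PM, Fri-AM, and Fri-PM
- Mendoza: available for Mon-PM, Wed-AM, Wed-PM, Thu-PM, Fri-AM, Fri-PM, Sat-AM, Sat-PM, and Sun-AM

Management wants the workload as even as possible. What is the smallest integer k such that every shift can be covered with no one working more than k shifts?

With 4 nurses and 13 worker-slots to fill, someone must work at least ⌈13/4⌉ = 4 shifts, so k ≥ 4.
k = 4 works: Mon-PM→Ekwueme+Quispe, Tue-AM→Ekwueme, Tue-PM→Quispe, Wed-AM→Petrov, Wed-PM→Ekwueme, Thu-AM→Ekwueme, Thu-PM→Petrov, Fri-AM→Petrov, Fri-PM→Petrov, Sat-AM→Quispe, Sat-PM→Quispe, Sun-AM→Mendoza.
Loads: Ekwueme 4, Quispe 4, Petrov 4, Mendoza 1 — all ≤ 4.

4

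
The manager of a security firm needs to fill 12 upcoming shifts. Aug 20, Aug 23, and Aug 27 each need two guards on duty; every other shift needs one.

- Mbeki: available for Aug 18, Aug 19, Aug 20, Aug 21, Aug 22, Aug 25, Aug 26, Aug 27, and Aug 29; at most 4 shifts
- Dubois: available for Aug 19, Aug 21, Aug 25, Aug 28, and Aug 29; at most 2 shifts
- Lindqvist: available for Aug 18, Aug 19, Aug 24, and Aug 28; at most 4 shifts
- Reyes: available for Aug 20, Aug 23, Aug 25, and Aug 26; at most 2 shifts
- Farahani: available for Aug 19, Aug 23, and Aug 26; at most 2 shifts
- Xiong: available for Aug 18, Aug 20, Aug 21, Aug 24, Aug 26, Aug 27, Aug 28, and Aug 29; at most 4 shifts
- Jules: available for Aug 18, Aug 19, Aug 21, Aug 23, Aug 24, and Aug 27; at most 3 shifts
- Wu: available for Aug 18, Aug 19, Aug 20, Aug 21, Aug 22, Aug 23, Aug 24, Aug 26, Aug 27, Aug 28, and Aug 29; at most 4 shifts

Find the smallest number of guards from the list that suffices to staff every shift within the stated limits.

4

15 slots to fill and no one can take more than 4, so at least ⌈15/4⌉ = 4 guards are needed.
Mbeki, Lindqvist, Jules, and Wu alone can cover everything: Aug 18→Lindqvist, Aug 19→Lindqvist, Aug 20→Mbeki+Wu, Aug 21→Jules, Aug 22→Mbeki, Aug 23→Jules+Wu, Aug 24→Lindqvist, Aug 25→Mbeki, Aug 26→Mbeki, Aug 27→Jules+Wu, Aug 28→Lindqvist, Aug 29→Wu.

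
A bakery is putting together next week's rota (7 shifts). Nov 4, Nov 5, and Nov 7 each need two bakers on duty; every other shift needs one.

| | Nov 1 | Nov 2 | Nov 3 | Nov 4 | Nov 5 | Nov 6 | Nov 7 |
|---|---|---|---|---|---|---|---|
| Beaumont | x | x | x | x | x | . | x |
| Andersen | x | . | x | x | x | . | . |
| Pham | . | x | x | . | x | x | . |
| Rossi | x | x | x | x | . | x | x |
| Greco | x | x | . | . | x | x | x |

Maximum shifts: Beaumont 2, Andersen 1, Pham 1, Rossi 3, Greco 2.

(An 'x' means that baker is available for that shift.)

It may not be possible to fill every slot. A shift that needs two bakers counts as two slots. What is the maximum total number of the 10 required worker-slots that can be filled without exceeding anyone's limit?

Total capacity across all bakers is 2+1+1+3+2 = 9, and 10 slots are needed, so at most 9 can be filled.
An assignment achieving 9: Nov 1→Rossi, Nov 2→Greco, Nov 3→Rossi, Nov 4→Beaumont+Andersen, Nov 5→Greco, Nov 6→Pham, Nov 7→Beaumont+Rossi.
Loads: Beaumont 2/2, Andersen 1/1, Pham 1/1, Rossi 3/3, Greco 2/2.

9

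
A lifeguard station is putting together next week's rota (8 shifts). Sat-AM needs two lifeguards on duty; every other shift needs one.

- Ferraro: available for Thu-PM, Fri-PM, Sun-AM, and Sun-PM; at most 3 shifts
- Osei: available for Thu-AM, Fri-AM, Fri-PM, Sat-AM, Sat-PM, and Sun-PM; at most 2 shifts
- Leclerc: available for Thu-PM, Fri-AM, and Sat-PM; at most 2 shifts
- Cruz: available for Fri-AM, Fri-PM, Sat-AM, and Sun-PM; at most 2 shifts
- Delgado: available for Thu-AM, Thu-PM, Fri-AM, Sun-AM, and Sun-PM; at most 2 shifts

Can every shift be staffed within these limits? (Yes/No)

Yes

Sat-AM can only be covered by Osei and Cruz, so that assignment is forced.
One valid schedule: Thu-AM→Osei, Thu-PM→Ferraro, Fri-AM→Leclerc, Fri-PM→Ferraro, Sat-AM→Osei+Cruz, Sat-PM→Leclerc, Sun-AM→Ferraro, Sun-PM→Cruz.
Loads: Ferraro 3/3, Osei 2/2, Leclerc 2/2, Cruz 2/2, Delgado 0/2 — all within limits.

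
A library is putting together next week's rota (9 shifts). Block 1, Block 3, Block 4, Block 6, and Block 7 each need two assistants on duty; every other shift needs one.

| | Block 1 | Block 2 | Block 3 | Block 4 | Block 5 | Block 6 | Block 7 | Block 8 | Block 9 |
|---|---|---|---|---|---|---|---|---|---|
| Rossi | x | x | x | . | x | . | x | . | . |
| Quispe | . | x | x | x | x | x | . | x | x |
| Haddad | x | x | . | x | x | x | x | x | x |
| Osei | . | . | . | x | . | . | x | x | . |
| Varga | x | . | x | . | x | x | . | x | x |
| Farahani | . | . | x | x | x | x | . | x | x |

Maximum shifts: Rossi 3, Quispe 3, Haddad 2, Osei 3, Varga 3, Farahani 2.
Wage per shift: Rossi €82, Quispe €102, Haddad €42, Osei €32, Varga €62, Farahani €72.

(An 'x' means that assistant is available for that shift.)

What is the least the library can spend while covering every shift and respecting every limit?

Picking the cheapest available assistant for each shift independently would cost €648, but that ignores the shift limits.
An optimal schedule: Block 1→Haddad+Varga, Block 2→Haddad, Block 3→Varga+Rossi, Block 4→Osei+Farahani, Block 5→Rossi, Block 6→Farahani+Quispe, Block 7→Osei+Rossi, Block 8→Osei, Block 9→Varga.
Total: 42 + 62 + 42 + 62 + 82 + 32 + 72 + 82 + 72 + 102 + 32 + 82 + 32 + 62 = €858.

€858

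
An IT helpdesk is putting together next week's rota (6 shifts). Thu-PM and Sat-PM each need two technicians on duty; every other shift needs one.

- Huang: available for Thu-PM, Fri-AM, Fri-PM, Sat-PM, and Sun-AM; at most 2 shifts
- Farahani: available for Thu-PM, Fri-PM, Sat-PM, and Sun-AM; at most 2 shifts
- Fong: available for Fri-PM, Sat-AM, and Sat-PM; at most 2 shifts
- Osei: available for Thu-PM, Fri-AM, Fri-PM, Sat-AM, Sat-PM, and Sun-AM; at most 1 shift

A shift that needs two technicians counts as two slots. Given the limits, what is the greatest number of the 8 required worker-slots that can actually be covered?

7

Total capacity across all technicians is 2+2+2+1 = 7, and 8 slots are needed, so at most 7 can be filled.
An assignment achieving 7: Thu-PM→Huang+Farahani, Fri-AM→Huang, Fri-PM→Fong, Sat-AM→Fong, Sat-PM→Osei, Sun-AM→Farahani.
Loads: Huang 2/2, Farahani 2/2, Fong 2/2, Osei 1/1.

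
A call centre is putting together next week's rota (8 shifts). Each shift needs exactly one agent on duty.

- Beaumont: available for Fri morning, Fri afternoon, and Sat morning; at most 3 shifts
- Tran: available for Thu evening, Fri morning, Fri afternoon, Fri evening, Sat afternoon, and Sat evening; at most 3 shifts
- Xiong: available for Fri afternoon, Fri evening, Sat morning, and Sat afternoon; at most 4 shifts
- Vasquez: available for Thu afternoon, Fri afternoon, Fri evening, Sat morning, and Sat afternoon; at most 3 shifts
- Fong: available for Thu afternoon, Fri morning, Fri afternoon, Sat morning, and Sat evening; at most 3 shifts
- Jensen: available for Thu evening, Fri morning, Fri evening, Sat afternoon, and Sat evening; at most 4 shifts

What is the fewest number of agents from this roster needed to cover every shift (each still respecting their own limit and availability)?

8 slots to fill and no one can take more than 4, so at least ⌈8/4⌉ = 2 agents are needed.
No set of 2 agents can cover every shift (each such set leaves at least one shift with no one available or exceeds a cap).
Beaumont, Tran, and Vasquez alone can cover everything: Thu afternoon→Vasquez, Thu evening→Tran, Fri morning→Beaumont, Fri afternoon→Beaumont, Fri evening→Tran, Sat morning→Beaumont, Sat afternoon→Vasquez, Sat evening→Tran.

3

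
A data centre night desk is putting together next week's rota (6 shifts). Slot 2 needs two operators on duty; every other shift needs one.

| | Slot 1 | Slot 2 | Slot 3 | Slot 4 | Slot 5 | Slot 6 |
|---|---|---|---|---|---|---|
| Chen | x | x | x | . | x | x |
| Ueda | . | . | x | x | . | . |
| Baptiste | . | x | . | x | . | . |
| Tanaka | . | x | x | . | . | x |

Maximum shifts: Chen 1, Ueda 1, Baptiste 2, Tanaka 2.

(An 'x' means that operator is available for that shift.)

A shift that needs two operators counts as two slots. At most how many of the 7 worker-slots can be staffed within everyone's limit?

Total capacity across all operators is 1+1+2+2 = 6, and 7 slots are needed, so at most 6 can be filled.
An assignment achieving 6: Slot 1→Chen, Slot 2→Baptiste+Tanaka, Slot 3→Ueda, Slot 4→Baptiste, Slot 6→Tanaka.
Loads: Chen 1/1, Ueda 1/1, Baptiste 2/2, Tanaka 2/2.

6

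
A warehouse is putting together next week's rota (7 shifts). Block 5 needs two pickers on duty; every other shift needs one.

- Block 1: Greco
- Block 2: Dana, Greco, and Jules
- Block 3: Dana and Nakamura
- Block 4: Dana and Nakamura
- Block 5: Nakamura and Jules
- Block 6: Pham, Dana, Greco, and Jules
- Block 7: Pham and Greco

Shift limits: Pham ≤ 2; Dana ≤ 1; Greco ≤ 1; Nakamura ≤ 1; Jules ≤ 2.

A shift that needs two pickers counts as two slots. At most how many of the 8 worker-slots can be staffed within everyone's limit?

7

Total capacity across all pickers is 2+1+1+1+2 = 7, and 8 slots are needed, so at most 7 can be filled.
An assignment achieving 7: Block 1→Greco, Block 2→Jules, Block 3→Dana, Block 4→Nakamura, Block 5→Jules, Block 6→Pham, Block 7→Pham.
Loads: Pham 2/2, Dana 1/1, Greco 1/1, Nakamura 1/1, Jules 2/2.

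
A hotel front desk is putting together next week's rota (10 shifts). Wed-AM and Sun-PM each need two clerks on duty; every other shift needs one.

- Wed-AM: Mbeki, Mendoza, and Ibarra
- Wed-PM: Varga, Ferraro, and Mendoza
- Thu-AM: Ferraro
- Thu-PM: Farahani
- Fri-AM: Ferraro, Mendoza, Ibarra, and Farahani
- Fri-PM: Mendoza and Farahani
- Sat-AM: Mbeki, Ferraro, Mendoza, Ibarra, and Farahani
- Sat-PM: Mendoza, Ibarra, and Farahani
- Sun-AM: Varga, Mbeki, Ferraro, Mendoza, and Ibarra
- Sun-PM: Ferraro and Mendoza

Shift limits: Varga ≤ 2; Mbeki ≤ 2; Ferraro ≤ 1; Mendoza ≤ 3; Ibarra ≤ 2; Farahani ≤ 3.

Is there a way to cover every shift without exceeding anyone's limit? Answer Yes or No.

No

Total capacity is 13 and 12 slots are needed, so capacity alone doesn't rule it out.
Shifts {Thu-AM, Sun-PM} need 3 worker-slots in total, but the clerks available for any of those shifts (Ferraro and Mendoza) can supply at most 2 among them. So no valid schedule exists.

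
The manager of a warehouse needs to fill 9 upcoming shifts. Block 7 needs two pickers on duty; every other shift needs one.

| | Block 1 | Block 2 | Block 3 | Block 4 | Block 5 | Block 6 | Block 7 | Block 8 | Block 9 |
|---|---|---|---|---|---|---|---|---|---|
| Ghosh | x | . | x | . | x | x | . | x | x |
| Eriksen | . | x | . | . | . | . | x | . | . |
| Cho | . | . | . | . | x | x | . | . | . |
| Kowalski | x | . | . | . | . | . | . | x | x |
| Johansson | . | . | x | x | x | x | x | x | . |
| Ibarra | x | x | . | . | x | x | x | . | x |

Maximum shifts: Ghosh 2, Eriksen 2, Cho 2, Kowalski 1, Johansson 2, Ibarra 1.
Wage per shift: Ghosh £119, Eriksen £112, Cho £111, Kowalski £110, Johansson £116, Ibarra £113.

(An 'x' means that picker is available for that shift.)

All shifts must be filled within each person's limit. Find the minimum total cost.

Block 4 can only be covered by Johansson, so that assignment is forced.
Picking the cheapest available picker for each shift independently would cost £1121, but that ignores the shift limits.
An optimal schedule: Block 1→Ghosh, Block 2→Eriksen, Block 3→Ghosh, Block 4→Johansson, Block 5→Cho, Block 6→Cho, Block 7→Eriksen+Johansson, Block 8→Kowalski, Block 9→Ibarra.
Total: 119 + 112 + 119 + 116 + 111 + 111 + 112 + 116 + 110 + 113 = £1139.

£1139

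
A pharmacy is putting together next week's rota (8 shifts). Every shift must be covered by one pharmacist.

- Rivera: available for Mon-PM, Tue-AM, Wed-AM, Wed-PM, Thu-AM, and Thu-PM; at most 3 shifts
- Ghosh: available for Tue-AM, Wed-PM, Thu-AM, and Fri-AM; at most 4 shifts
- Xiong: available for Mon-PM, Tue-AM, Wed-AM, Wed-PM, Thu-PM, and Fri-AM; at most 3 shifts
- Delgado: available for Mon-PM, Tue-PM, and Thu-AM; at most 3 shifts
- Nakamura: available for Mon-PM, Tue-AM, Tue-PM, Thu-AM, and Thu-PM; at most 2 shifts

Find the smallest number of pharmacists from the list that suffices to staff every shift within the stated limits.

8 slots to fill and no one can take more than 4, so at least ⌈8/4⌉ = 2 pharmacists are needed.
Any 2 pharmacists together have capacity at most 4+3 = 7 < 8 slots, so 2 can never suffice.
Rivera, Ghosh, and Delgado alone can cover everything: Mon-PM→Rivera, Tue-AM→Ghosh, Tue-PM→Delgado, Wed-AM→Rivera, Wed-PM→Ghosh, Thu-AM→Ghosh, Thu-PM→Rivera, Fri-AM→Ghosh.

3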